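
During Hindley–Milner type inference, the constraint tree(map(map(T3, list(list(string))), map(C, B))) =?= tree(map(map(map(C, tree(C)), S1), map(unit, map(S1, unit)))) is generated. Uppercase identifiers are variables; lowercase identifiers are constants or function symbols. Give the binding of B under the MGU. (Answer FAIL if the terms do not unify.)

map(list(list(string)), unit)

Decompose tree/1: map(map(T3, list(list(string))), map(C, B)) =?= map(map(map(C, tree(C)), S1), map(unit, map(S1, unit))).
Decompose map/2: map(T3, list(list(string))) =?= map(map(C, tree(C)), S1),  map(C, B) =?= map(unit, map(S1, unit)).
Decompose map/2: T3 =?= map(C, tree(C)),  list(list(string)) =?= S1.
Bind T3 := map(C, tree(C)); no other remaining equation mentions T3.
Bind S1 := list(list(string)); substituting into the remaining equation gives: map(C, B) =?= map(unit, map(list(list(string)), unit)).
Decompose map/2: C =?= unit,  B =?= map(list(list(string)), unit).
Bind C := unit; no other remaining equation mentions C. Substituting into the earlier binding gives T3 := map(unit, tree(unit)).
Bind B := map(list(list(string)), unit).
MGU = { T3 := map(unit, tree(unit)), S1 := list(list(string)), C := unit, B := map(list(list(string)), unit) }, so B := map(list(list(string)), unit).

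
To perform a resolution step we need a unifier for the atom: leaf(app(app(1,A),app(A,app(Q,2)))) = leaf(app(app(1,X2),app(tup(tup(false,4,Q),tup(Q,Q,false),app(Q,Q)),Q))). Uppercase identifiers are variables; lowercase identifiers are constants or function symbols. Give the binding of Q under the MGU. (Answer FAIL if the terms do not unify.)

Decompose leaf/1: app(app(1,A),app(A,app(Q,2))) = app(app(1,X2),app(tup(tup(false,4,Q),tup(Q,Q,false),app(Q,Q)),Q)).
Decompose app/2: app(1,A) = app(1,X2),  app(A,app(Q,2)) = app(tup(tup(false,4,Q),tup(Q,Q,false),app(Q,Q)),Q).
Decompose app/2: 1 = 1,  A = X2.
Delete trivial equation 1 = 1.
Bind A := X2; substituting into the remaining equation gives: app(X2,app(Q,2)) = app(tup(tup(false,4,Q),tup(Q,Q,false),app(Q,Q)),Q).
Decompose app/2: X2 = tup(tup(false,4,Q),tup(Q,Q,false),app(Q,Q)),  app(Q,2) = Q.
Bind X2 := tup(tup(false,4,Q),tup(Q,Q,false),app(Q,Q)); no other remaining equation mentions X2. Substituting into the earlier binding gives A := tup(tup(false,4,Q),tup(Q,Q,false),app(Q,Q)).
Occurs check fails: Q occurs in app(Q,2); the equation Q = app(Q,2) has no finite solution.

FAIL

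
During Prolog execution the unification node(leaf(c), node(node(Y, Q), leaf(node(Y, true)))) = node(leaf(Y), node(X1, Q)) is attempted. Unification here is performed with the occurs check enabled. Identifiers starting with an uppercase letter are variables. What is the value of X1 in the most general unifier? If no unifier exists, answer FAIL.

Decompose node/2: leaf(c) = leaf(Y),  node(node(Y, Q), leaf(node(Y, true))) = node(X1, Q).
Decompose leaf/1: c = Y.
Bind Y := c; substituting into the remaining equation gives: node(node(c, Q), leaf(node(c, true))) = node(X1, Q).
Decompose node/2: node(c, Q) = X1,  leaf(node(c, true)) = Q.
Bind X1 := node(c, Q); no other remaining equation mentions X1.
Bind Q := leaf(node(c, true)). Substituting into the earlier binding gives X1 := node(c, leaf(node(c, true))).
MGU = { Y -> c, X1 -> node(c, leaf(node(c, true))), Q -> leaf(node(c, true)) }, so X1 -> node(c, leaf(node(c, true))).

node(c, leaf(node(c, true)))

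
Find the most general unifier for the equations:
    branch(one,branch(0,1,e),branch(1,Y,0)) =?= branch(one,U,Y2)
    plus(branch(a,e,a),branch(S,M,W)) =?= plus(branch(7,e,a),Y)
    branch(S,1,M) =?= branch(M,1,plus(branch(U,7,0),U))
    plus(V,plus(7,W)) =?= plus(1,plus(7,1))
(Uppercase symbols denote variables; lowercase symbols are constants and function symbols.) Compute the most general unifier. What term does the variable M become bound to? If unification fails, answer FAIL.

Decompose branch/3: one =?= one,  branch(0,1,e) =?= U,  branch(1,Y,0) =?= Y2.
Delete trivial equation one =?= one.
Bind U := branch(0,1,e); substituting into the one remaining equation that mentions U gives: branch(S,1,M) =?= branch(M,1,plus(branch(branch(0,1,e),7,0),branch(0,1,e))).
Bind Y2 := branch(1,Y,0); no other remaining equation mentions Y2.
Decompose plus/2: branch(a,e,a) =?= branch(7,e,a),  branch(S,M,W) =?= Y.
Decompose branch/3: a =?= 7,  e =?= e,  a =?= a.
Clash: constants a and 7 differ; no unifier exists.

FAIL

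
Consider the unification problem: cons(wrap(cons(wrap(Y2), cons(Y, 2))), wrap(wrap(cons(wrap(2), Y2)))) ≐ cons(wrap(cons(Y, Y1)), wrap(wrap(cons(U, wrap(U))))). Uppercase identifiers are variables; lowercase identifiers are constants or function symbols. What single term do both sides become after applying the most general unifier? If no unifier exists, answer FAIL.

Decompose cons/2: wrap(cons(wrap(Y2), cons(Y, 2))) ≐ wrap(cons(Y, Y1)),  wrap(wrap(cons(wrap(2), Y2))) ≐ wrap(wrap(cons(U, wrap(U)))).
Decompose wrap/1: cons(wrap(Y2), cons(Y, 2)) ≐ cons(Y, Y1).
Decompose cons/2: wrap(Y2) ≐ Y,  cons(Y, 2) ≐ Y1.
Bind Y := wrap(Y2); substituting into the one remaining equation that mentions Y gives: cons(wrap(Y2), 2) ≐ Y1.
Bind Y1 := cons(wrap(Y2), 2); no other remaining equation mentions Y1.
Decompose wrap/1: wrap(cons(wrap(2), Y2)) ≐ wrap(cons(U, wrap(U))).
Decompose wrap/1: cons(wrap(2), Y2) ≐ cons(U, wrap(U)).
Decompose cons/2: wrap(2) ≐ U,  Y2 ≐ wrap(U).
Bind U := wrap(2); substituting into the remaining equation gives: Y2 ≐ wrap(wrap(2)).
Bind Y2 := wrap(wrap(2)). Substituting into the earlier bindings gives Y := wrap(wrap(wrap(2))), Y1 := cons(wrap(wrap(wrap(2))), 2).
Applying the MGU to either side gives cons(wrap(cons(wrap(wrap(wrap(2))), cons(wrap(wrap(wrap(2))), 2))), wrap(wrap(cons(wrap(2), wrap(wrap(2)))))).

cons(wrap(cons(wrap(wrap(wrap(2))), cons(wrap(wrap(wrap(2))), 2))), wrap(wrap(cons(wrap(2), wrap(wrap(2))))))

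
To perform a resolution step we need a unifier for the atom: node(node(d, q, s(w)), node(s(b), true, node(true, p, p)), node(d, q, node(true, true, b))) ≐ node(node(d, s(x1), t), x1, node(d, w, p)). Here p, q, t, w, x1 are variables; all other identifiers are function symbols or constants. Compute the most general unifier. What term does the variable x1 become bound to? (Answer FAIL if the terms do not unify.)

Decompose node/3: node(d, q, s(w)) ≐ node(d, s(x1), t),  node(s(b), true, node(true, p, p)) ≐ x1,  node(d, q, node(true, true, b)) ≐ node(d, w, p).
Decompose node/3: d ≐ d,  q ≐ s(x1),  s(w) ≐ t.
Delete trivial equation d ≐ d.
Bind q := s(x1); substituting into the one remaining equation that mentions q gives: node(d, s(x1), node(true, true, b)) ≐ node(d, w, p).
Bind t := s(w); no other remaining equation mentions t.
Bind x1 := node(s(b), true, node(true, p, p)); substituting into the remaining equation gives: node(d, s(node(s(b), true, node(true, p, p))), node(true, true, b)) ≐ node(d, w, p). Substituting into the earlier binding gives q := s(node(s(b), true, node(true, p, p))).
Decompose node/3: d ≐ d,  s(node(s(b), true, node(true, p, p))) ≐ w,  node(true, true, b) ≐ p.
Delete trivial equation d ≐ d.
Bind w := s(node(s(b), true, node(true, p, p))); no other remaining equation mentions w. Substituting into the earlier binding gives t := s(s(node(s(b), true, node(true, p, p)))).
Bind p := node(true, true, b). Substituting into the earlier bindings gives q := s(node(s(b), true, node(true, node(true, true, b), node(true, true, b)))), t := s(s(node(s(b), true, node(true, node(true, true, b), node(true, true, b))))), x1 := node(s(b), true, node(true, node(true, true, b), node(true, true, b))), w := s(node(s(b), true, node(true, node(true, true, b), node(true, true, b)))).
MGU = { q -> s(node(s(b), true, node(true, node(true, true, b), node(true, true, b)))), t -> s(s(node(s(b), true, node(true, node(true, true, b), node(true, true, b))))), x1 -> node(s(b), true, node(true, node(true, true, b), node(true, true, b))), w -> s(node(s(b), true, node(true, node(true, true, b), node(true, true, b)))), p -> node(true, true, b) }, so x1 -> node(s(b), true, node(true, node(true, true, b), node(true, true, b))).

node(s(b), true, node(true, node(true, true, b), node(true, true, b)))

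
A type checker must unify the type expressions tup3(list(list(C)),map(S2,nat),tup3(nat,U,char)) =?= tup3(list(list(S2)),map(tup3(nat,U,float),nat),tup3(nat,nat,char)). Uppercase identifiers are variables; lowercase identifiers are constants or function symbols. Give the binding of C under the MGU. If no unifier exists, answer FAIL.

tup3(nat,nat,float)

Decompose tup3/3: list(list(C)) =?= list(list(S2)),  map(S2,nat) =?= map(tup3(nat,U,float),nat),  tup3(nat,U,char) =?= tup3(nat,nat,char).
Decompose list/1: list(C) =?= list(S2).
Decompose list/1: C =?= S2.
Bind C := S2; no other remaining equation mentions C.
Decompose map/2: S2 =?= tup3(nat,U,float),  nat =?= nat.
Bind S2 := tup3(nat,U,float); no other remaining equation mentions S2. Substituting into the earlier binding gives C := tup3(nat,U,float).
Delete trivial equation nat =?= nat.
Decompose tup3/3: nat =?= nat,  U =?= nat,  char =?= char.
Delete trivial equation nat =?= nat.
Bind U := nat; no other remaining equation mentions U. Substituting into the earlier bindings gives C := tup3(nat,nat,float), S2 := tup3(nat,nat,float).
Delete trivial equation char =?= char.
MGU = { C -> tup3(nat,nat,float), S2 -> tup3(nat,nat,float), U -> nat }, so C -> tup3(nat,nat,float).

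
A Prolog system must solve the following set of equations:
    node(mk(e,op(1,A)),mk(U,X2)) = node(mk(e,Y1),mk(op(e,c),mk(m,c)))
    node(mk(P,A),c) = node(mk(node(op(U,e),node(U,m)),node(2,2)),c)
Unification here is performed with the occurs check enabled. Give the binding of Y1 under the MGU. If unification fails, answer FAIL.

Decompose node/2: mk(e,op(1,A)) = mk(e,Y1),  mk(U,X2) = mk(op(e,c),mk(m,c)).
Decompose mk/2: e = e,  op(1,A) = Y1.
Delete trivial equation e = e.
Bind Y1 := op(1,A); no other remaining equation mentions Y1.
Decompose mk/2: U = op(e,c),  X2 = mk(m,c).
Bind U := op(e,c); substituting into the one remaining equation that mentions U gives: node(mk(P,A),c) = node(mk(node(op(op(e,c),e),node(op(e,c),m)),node(2,2)),c).
Bind X2 := mk(m,c); no other remaining equation mentions X2.
Decompose node/2: mk(P,A) = mk(node(op(op(e,c),e),node(op(e,c),m)),node(2,2)),  c = c.
Decompose mk/2: P = node(op(op(e,c),e),node(op(e,c),m)),  A = node(2,2).
Bind P := node(op(op(e,c),e),node(op(e,c),m)); no other remaining equation mentions P.
Bind A := node(2,2); no other remaining equation mentions A. Substituting into the earlier binding gives Y1 := op(1,node(2,2)).
Delete trivial equation c = c.
MGU = { Y1 ↦ op(1,node(2,2)), U ↦ op(e,c), X2 ↦ mk(m,c), P ↦ node(op(op(e,c),e),node(op(e,c),m)), A ↦ node(2,2) }, so Y1 ↦ op(1,node(2,2)).

op(1,node(2,2))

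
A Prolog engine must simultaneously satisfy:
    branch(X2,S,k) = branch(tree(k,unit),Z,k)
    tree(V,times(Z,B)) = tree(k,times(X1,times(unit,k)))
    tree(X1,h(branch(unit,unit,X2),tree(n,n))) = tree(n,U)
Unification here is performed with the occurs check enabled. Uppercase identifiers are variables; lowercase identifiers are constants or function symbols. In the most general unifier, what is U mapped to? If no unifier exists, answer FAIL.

Decompose branch/3: X2 = tree(k,unit),  S = Z,  k = k.
Bind X2 := tree(k,unit); substituting into the one remaining equation that mentions X2 gives: tree(X1,h(branch(unit,unit,tree(k,unit)),tree(n,n))) = tree(n,U).
Bind S := Z; no other remaining equation mentions S.
Delete trivial equation k = k.
Decompose tree/2: V = k,  times(Z,B) = times(X1,times(unit,k)).
Bind V := k; no other remaining equation mentions V.
Decompose times/2: Z = X1,  B = times(unit,k).
Bind Z := X1; no other remaining equation mentions Z. Substituting into the earlier binding gives S := X1.
Bind B := times(unit,k); no other remaining equation mentions B.
Decompose tree/2: X1 = n,  h(branch(unit,unit,tree(k,unit)),tree(n,n)) = U.
Bind X1 := n; no other remaining equation mentions X1. Substituting into the earlier bindings gives S := n, Z := n.
Bind U := h(branch(unit,unit,tree(k,unit)),tree(n,n)).
MGU = { X2 = tree(k,unit), S = n, V = k, Z = n, B = times(unit,k), X1 = n, U = h(branch(unit,unit,tree(k,unit)),tree(n,n)) }, so U = h(branch(unit,unit,tree(k,unit)),tree(n,n)).

h(branch(unit,unit,tree(k,unit)),tree(n,n))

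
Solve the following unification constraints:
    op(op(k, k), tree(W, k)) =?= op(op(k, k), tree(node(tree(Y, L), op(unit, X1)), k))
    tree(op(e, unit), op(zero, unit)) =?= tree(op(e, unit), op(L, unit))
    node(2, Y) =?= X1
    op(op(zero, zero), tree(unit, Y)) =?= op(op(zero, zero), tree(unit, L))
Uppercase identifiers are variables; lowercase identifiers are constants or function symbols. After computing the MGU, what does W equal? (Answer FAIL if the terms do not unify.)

Decompose op/2: op(k, k) =?= op(k, k),  tree(W, k) =?= tree(node(tree(Y, L), op(unit, X1)), k).
Delete trivial equation op(k, k) =?= op(k, k).
Decompose tree/2: W =?= node(tree(Y, L), op(unit, X1)),  k =?= k.
Bind W := node(tree(Y, L), op(unit, X1)); no other remaining equation mentions W.
Delete trivial equation k =?= k.
Decompose tree/2: op(e, unit) =?= op(e, unit),  op(zero, unit) =?= op(L, unit).
Delete trivial equation op(e, unit) =?= op(e, unit).
Decompose op/2: zero =?= L,  unit =?= unit.
Bind L := zero; substituting into the one remaining equation that mentions L gives: op(op(zero, zero), tree(unit, Y)) =?= op(op(zero, zero), tree(unit, zero)). Substituting into the earlier binding gives W := node(tree(Y, zero), op(unit, X1)).
Delete trivial equation unit =?= unit.
Bind X1 := node(2, Y); no other remaining equation mentions X1. Substituting into the earlier binding gives W := node(tree(Y, zero), op(unit, node(2, Y))).
Decompose op/2: op(zero, zero) =?= op(zero, zero),  tree(unit, Y) =?= tree(unit, zero).
Delete trivial equation op(zero, zero) =?= op(zero, zero).
Decompose tree/2: unit =?= unit,  Y =?= zero.
Delete trivial equation unit =?= unit.
Bind Y := zero. Substituting into the earlier bindings gives W := node(tree(zero, zero), op(unit, node(2, zero))), X1 := node(2, zero).
MGU = { W -> node(tree(zero, zero), op(unit, node(2, zero))), L -> zero, X1 -> node(2, zero), Y -> zero }, so W -> node(tree(zero, zero), op(unit, node(2, zero))).

node(tree(zero, zero), op(unit, node(2, zero)))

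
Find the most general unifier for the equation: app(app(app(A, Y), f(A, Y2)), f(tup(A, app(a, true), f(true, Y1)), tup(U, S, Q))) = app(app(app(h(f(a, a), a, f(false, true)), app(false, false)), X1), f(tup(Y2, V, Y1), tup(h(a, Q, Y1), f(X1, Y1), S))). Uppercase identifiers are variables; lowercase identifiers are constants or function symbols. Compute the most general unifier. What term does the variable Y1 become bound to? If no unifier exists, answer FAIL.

Decompose app/2: app(app(A, Y), f(A, Y2)) = app(app(h(f(a, a), a, f(false, true)), app(false, false)), X1),  f(tup(A, app(a, true), f(true, Y1)), tup(U, S, Q)) = f(tup(Y2, V, Y1), tup(h(a, Q, Y1), f(X1, Y1), S)).
Decompose app/2: app(A, Y) = app(h(f(a, a), a, f(false, true)), app(false, false)),  f(A, Y2) = X1.
Decompose app/2: A = h(f(a, a), a, f(false, true)),  Y = app(false, false).
Bind A := h(f(a, a), a, f(false, true)); substituting into the 2 remaining equations that mention A gives: f(h(f(a, a), a, f(false, true)), Y2) = X1,  f(tup(h(f(a, a), a, f(false, true)), app(a, true), f(true, Y1)), tup(U, S, Q)) = f(tup(Y2, V, Y1), tup(h(a, Q, Y1), f(X1, Y1), S)).
Bind Y := app(false, false); no other remaining equation mentions Y.
Bind X1 := f(h(f(a, a), a, f(false, true)), Y2); substituting into the remaining equation gives: f(tup(h(f(a, a), a, f(false, true)), app(a, true), f(true, Y1)), tup(U, S, Q)) = f(tup(Y2, V, Y1), tup(h(a, Q, Y1), f(f(h(f(a, a), a, f(false, true)), Y2), Y1), S)).
Decompose f/2: tup(h(f(a, a), a, f(false, true)), app(a, true), f(true, Y1)) = tup(Y2, V, Y1),  tup(U, S, Q) = tup(h(a, Q, Y1), f(f(h(f(a, a), a, f(false, true)), Y2), Y1), S).
Decompose tup/3: h(f(a, a), a, f(false, true)) = Y2,  app(a, true) = V,  f(true, Y1) = Y1.
Bind Y2 := h(f(a, a), a, f(false, true)); substituting into the one remaining equation that mentions Y2 gives: tup(U, S, Q) = tup(h(a, Q, Y1), f(f(h(f(a, a), a, f(false, true)), h(f(a, a), a, f(false, true))), Y1), S). Substituting into the earlier binding gives X1 := f(h(f(a, a), a, f(false, true)), h(f(a, a), a, f(false, true))).
Bind V := app(a, true); no other remaining equation mentions V.
Occurs check fails: Y1 occurs in f(true, Y1); the equation Y1 = f(true, Y1) has no finite solution.

FAIL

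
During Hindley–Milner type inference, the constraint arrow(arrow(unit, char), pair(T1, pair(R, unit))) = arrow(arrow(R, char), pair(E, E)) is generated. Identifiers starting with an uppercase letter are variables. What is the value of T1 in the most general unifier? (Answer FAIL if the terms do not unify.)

pair(unit, unit)

Decompose arrow/2: arrow(unit, char) = arrow(R, char),  pair(T1, pair(R, unit)) = pair(E, E).
Decompose arrow/2: unit = R,  char = char.
Bind R := unit; substituting into the one remaining equation that mentions R gives: pair(T1, pair(unit, unit)) = pair(E, E).
Delete trivial equation char = char.
Decompose pair/2: T1 = E,  pair(unit, unit) = E.
Bind T1 := E; no other remaining equation mentions T1.
Bind E := pair(unit, unit). Substituting into the earlier binding gives T1 := pair(unit, unit).
MGU = { R := unit, T1 := pair(unit, unit), E := pair(unit, unit) }, so T1 := pair(unit, unit).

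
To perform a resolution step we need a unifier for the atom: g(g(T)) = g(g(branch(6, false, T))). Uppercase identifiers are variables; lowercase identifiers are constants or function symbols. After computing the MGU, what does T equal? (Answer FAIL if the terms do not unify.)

Decompose g/1: g(T) = g(branch(6, false, T)).
Decompose g/1: T = branch(6, false, T).
Occurs check fails: T occurs in branch(6, false, T); the equation T = branch(6, false, T) has no finite solution.

FAIL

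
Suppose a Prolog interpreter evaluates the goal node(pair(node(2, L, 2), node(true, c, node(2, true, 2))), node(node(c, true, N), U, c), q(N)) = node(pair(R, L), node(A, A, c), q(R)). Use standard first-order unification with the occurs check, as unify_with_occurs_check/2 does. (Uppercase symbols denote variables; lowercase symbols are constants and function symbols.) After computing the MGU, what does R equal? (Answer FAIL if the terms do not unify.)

node(2, node(true, c, node(2, true, 2)), 2)

Decompose node/3: pair(node(2, L, 2), node(true, c, node(2, true, 2))) = pair(R, L),  node(node(c, true, N), U, c) = node(A, A, c),  q(N) = q(R).
Decompose pair/2: node(2, L, 2) = R,  node(true, c, node(2, true, 2)) = L.
Bind R := node(2, L, 2); substituting into the one remaining equation that mentions R gives: q(N) = q(node(2, L, 2)).
Bind L := node(true, c, node(2, true, 2)); substituting into the one remaining equation that mentions L gives: q(N) = q(node(2, node(true, c, node(2, true, 2)), 2)). Substituting into the earlier binding gives R := node(2, node(true, c, node(2, true, 2)), 2).
Decompose node/3: node(c, true, N) = A,  U = A,  c = c.
Bind A := node(c, true, N); substituting into the one remaining equation that mentions A gives: U = node(c, true, N).
Bind U := node(c, true, N); no other remaining equation mentions U.
Delete trivial equation c = c.
Decompose q/1: N = node(2, node(true, c, node(2, true, 2)), 2).
Bind N := node(2, node(true, c, node(2, true, 2)), 2). Substituting into the earlier bindings gives A := node(c, true, node(2, node(true, c, node(2, true, 2)), 2)), U := node(c, true, node(2, node(true, c, node(2, true, 2)), 2)).
MGU = { R = node(2, node(true, c, node(2, true, 2)), 2), L = node(true, c, node(2, true, 2)), A = node(c, true, node(2, node(true, c, node(2, true, 2)), 2)), U = node(c, true, node(2, node(true, c, node(2, true, 2)), 2)), N = node(2, node(true, c, node(2, true, 2)), 2) }, so R = node(2, node(true, c, node(2, true, 2)), 2).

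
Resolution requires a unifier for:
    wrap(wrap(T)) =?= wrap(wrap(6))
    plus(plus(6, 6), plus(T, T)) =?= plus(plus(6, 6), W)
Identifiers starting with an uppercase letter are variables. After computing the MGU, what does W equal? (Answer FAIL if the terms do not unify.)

Decompose wrap/1: wrap(T) =?= wrap(6).
Decompose wrap/1: T =?= 6.
Bind T := 6; substituting into the remaining equation gives: plus(plus(6, 6), plus(6, 6)) =?= plus(plus(6, 6), W).
Decompose plus/2: plus(6, 6) =?= plus(6, 6),  plus(6, 6) =?= W.
Delete trivial equation plus(6, 6) =?= plus(6, 6).
Bind W := plus(6, 6).
MGU = { T ↦ 6, W ↦ plus(6, 6) }, so W ↦ plus(6, 6).

plus(6, 6)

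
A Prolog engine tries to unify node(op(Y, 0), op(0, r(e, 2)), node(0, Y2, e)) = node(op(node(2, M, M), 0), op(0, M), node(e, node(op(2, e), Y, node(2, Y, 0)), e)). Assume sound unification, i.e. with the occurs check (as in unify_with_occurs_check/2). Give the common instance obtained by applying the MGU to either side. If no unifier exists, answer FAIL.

FAIL

Decompose node/3: op(Y, 0) = op(node(2, M, M), 0),  op(0, r(e, 2)) = op(0, M),  node(0, Y2, e) = node(e, node(op(2, e), Y, node(2, Y, 0)), e).
Decompose op/2: Y = node(2, M, M),  0 = 0.
Bind Y := node(2, M, M); substituting into the one remaining equation that mentions Y gives: node(0, Y2, e) = node(e, node(op(2, e), node(2, M, M), node(2, node(2, M, M), 0)), e).
Delete trivial equation 0 = 0.
Decompose op/2: 0 = 0,  r(e, 2) = M.
Delete trivial equation 0 = 0.
Bind M := r(e, 2); substituting into the remaining equation gives: node(0, Y2, e) = node(e, node(op(2, e), node(2, r(e, 2), r(e, 2)), node(2, node(2, r(e, 2), r(e, 2)), 0)), e). Substituting into the earlier binding gives Y := node(2, r(e, 2), r(e, 2)).
Decompose node/3: 0 = e,  Y2 = node(op(2, e), node(2, r(e, 2), r(e, 2)), node(2, node(2, r(e, 2), r(e, 2)), 0)),  e = e.
Clash: constants 0 and e differ; no unifier exists.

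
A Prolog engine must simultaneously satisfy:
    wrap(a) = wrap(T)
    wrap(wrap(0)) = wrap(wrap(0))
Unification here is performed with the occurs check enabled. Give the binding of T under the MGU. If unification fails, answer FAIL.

a

Decompose wrap/1: a = T.
Bind T := a; no other remaining equation mentions T.
Delete trivial equation wrap(wrap(0)) = wrap(wrap(0)).
MGU = { T -> a }, so T -> a.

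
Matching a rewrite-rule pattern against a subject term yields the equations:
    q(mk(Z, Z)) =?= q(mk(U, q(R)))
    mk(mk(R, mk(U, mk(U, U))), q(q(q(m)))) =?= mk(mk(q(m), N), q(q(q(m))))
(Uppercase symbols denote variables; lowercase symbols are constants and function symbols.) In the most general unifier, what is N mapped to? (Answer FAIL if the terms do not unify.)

Decompose q/1: mk(Z, Z) =?= mk(U, q(R)).
Decompose mk/2: Z =?= U,  Z =?= q(R).
Bind Z := U; substituting into the one remaining equation that mentions Z gives: U =?= q(R).
Bind U := q(R); substituting into the remaining equation gives: mk(mk(R, mk(q(R), mk(q(R), q(R)))), q(q(q(m)))) =?= mk(mk(q(m), N), q(q(q(m)))). Substituting into the earlier binding gives Z := q(R).
Decompose mk/2: mk(R, mk(q(R), mk(q(R), q(R)))) =?= mk(q(m), N),  q(q(q(m))) =?= q(q(q(m))).
Decompose mk/2: R =?= q(m),  mk(q(R), mk(q(R), q(R))) =?= N.
Bind R := q(m); substituting into the one remaining equation that mentions R gives: mk(q(q(m)), mk(q(q(m)), q(q(m)))) =?= N. Substituting into the earlier bindings gives Z := q(q(m)), U := q(q(m)).
Bind N := mk(q(q(m)), mk(q(q(m)), q(q(m)))); no other remaining equation mentions N.
Delete trivial equation q(q(q(m))) =?= q(q(q(m))).
MGU = { Z -> q(q(m)), U -> q(q(m)), R -> q(m), N -> mk(q(q(m)), mk(q(q(m)), q(q(m)))) }, so N -> mk(q(q(m)), mk(q(q(m)), q(q(m)))).

mk(q(q(m)), mk(q(q(m)), q(q(m))))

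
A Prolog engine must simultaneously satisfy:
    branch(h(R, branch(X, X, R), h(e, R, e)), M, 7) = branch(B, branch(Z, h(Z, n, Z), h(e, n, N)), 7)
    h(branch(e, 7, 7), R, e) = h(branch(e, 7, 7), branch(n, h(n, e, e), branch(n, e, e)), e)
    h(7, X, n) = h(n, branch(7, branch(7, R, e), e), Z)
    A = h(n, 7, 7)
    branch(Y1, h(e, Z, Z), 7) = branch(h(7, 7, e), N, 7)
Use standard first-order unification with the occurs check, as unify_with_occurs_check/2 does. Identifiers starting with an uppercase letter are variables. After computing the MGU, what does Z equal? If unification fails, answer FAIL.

FAIL

Decompose branch/3: h(R, branch(X, X, R), h(e, R, e)) = B,  M = branch(Z, h(Z, n, Z), h(e, n, N)),  7 = 7.
Bind B := h(R, branch(X, X, R), h(e, R, e)); no other remaining equation mentions B.
Bind M := branch(Z, h(Z, n, Z), h(e, n, N)); no other remaining equation mentions M.
Delete trivial equation 7 = 7.
Decompose h/3: branch(e, 7, 7) = branch(e, 7, 7),  R = branch(n, h(n, e, e), branch(n, e, e)),  e = e.
Delete trivial equation branch(e, 7, 7) = branch(e, 7, 7).
Bind R := branch(n, h(n, e, e), branch(n, e, e)); substituting into the one remaining equation that mentions R gives: h(7, X, n) = h(n, branch(7, branch(7, branch(n, h(n, e, e), branch(n, e, e)), e), e), Z). Substituting into the earlier binding gives B := h(branch(n, h(n, e, e), branch(n, e, e)), branch(X, X, branch(n, h(n, e, e), branch(n, e, e))), h(e, branch(n, h(n, e, e), branch(n, e, e)), e)).
Delete trivial equation e = e.
Decompose h/3: 7 = n,  X = branch(7, branch(7, branch(n, h(n, e, e), branch(n, e, e)), e), e),  n = Z.
Clash: constants 7 and n differ; no unifier exists.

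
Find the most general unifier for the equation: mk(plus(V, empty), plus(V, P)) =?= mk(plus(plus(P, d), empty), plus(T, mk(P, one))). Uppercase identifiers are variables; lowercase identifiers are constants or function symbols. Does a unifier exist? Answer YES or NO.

Decompose mk/2: plus(V, empty) =?= plus(plus(P, d), empty),  plus(V, P) =?= plus(T, mk(P, one)).
Decompose plus/2: V =?= plus(P, d),  empty =?= empty.
Bind V := plus(P, d); substituting into the one remaining equation that mentions V gives: plus(plus(P, d), P) =?= plus(T, mk(P, one)).
Delete trivial equation empty =?= empty.
Decompose plus/2: plus(P, d) =?= T,  P =?= mk(P, one).
Bind T := plus(P, d); no other remaining equation mentions T.
Occurs check fails: P occurs in mk(P, one); the equation P =?= mk(P, one) has no finite solution.

NO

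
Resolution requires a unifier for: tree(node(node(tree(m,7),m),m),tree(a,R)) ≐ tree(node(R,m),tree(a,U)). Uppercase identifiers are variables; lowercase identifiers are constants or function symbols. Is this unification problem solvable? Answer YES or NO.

Decompose tree/2: node(node(tree(m,7),m),m) ≐ node(R,m),  tree(a,R) ≐ tree(a,U).
Decompose node/2: node(tree(m,7),m) ≐ R,  m ≐ m.
Bind R := node(tree(m,7),m); substituting into the one remaining equation that mentions R gives: tree(a,node(tree(m,7),m)) ≐ tree(a,U).
Delete trivial equation m ≐ m.
Decompose tree/2: a ≐ a,  node(tree(m,7),m) ≐ U.
Delete trivial equation a ≐ a.
Bind U := node(tree(m,7),m).
No equations remain and no clash or occurs-check failure arose, so a unifier exists.

YES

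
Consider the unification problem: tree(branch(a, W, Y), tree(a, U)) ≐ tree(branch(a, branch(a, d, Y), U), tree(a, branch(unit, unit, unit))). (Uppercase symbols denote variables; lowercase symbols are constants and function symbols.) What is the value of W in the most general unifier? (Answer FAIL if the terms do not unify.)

Decompose tree/2: branch(a, W, Y) ≐ branch(a, branch(a, d, Y), U),  tree(a, U) ≐ tree(a, branch(unit, unit, unit)).
Decompose branch/3: a ≐ a,  W ≐ branch(a, d, Y),  Y ≐ U.
Delete trivial equation a ≐ a.
Bind W := branch(a, d, Y); no other remaining equation mentions W.
Bind Y := U; no other remaining equation mentions Y. Substituting into the earlier binding gives W := branch(a, d, U).
Decompose tree/2: a ≐ a,  U ≐ branch(unit, unit, unit).
Delete trivial equation a ≐ a.
Bind U := branch(unit, unit, unit). Substituting into the earlier bindings gives W := branch(a, d, branch(unit, unit, unit)), Y := branch(unit, unit, unit).
MGU = { W := branch(a, d, branch(unit, unit, unit)), Y := branch(unit, unit, unit), U := branch(unit, unit, unit) }, so W := branch(a, d, branch(unit, unit, unit)).

branch(a, d, branch(unit, unit, unit))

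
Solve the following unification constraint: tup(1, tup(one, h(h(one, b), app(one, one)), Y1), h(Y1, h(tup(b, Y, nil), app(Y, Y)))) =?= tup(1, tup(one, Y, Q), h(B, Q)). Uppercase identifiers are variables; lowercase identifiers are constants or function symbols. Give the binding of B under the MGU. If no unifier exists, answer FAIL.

h(tup(b, h(h(one, b), app(one, one)), nil), app(h(h(one, b), app(one, one)), h(h(one, b), app(one, one))))

Decompose tup/3: 1 =?= 1,  tup(one, h(h(one, b), app(one, one)), Y1) =?= tup(one, Y, Q),  h(Y1, h(tup(b, Y, nil), app(Y, Y))) =?= h(B, Q).
Delete trivial equation 1 =?= 1.
Decompose tup/3: one =?= one,  h(h(one, b), app(one, one)) =?= Y,  Y1 =?= Q.
Delete trivial equation one =?= one.
Bind Y := h(h(one, b), app(one, one)); substituting into the one remaining equation that mentions Y gives: h(Y1, h(tup(b, h(h(one, b), app(one, one)), nil), app(h(h(one, b), app(one, one)), h(h(one, b), app(one, one))))) =?= h(B, Q).
Bind Y1 := Q; substituting into the remaining equation gives: h(Q, h(tup(b, h(h(one, b), app(one, one)), nil), app(h(h(one, b), app(one, one)), h(h(one, b), app(one, one))))) =?= h(B, Q).
Decompose h/2: Q =?= B,  h(tup(b, h(h(one, b), app(one, one)), nil), app(h(h(one, b), app(one, one)), h(h(one, b), app(one, one)))) =?= Q.
Bind Q := B; substituting into the remaining equation gives: h(tup(b, h(h(one, b), app(one, one)), nil), app(h(h(one, b), app(one, one)), h(h(one, b), app(one, one)))) =?= B. Substituting into the earlier binding gives Y1 := B.
Bind B := h(tup(b, h(h(one, b), app(one, one)), nil), app(h(h(one, b), app(one, one)), h(h(one, b), app(one, one)))). Substituting into the earlier bindings gives Y1 := h(tup(b, h(h(one, b), app(one, one)), nil), app(h(h(one, b), app(one, one)), h(h(one, b), app(one, one)))), Q := h(tup(b, h(h(one, b), app(one, one)), nil), app(h(h(one, b), app(one, one)), h(h(one, b), app(one, one)))).
MGU = { Y ↦ h(h(one, b), app(one, one)), Y1 ↦ h(tup(b, h(h(one, b), app(one, one)), nil), app(h(h(one, b), app(one, one)), h(h(one, b), app(one, one)))), Q ↦ h(tup(b, h(h(one, b), app(one, one)), nil), app(h(h(one, b), app(one, one)), h(h(one, b), app(one, one)))), B ↦ h(tup(b, h(h(one, b), app(one, one)), nil), app(h(h(one, b), app(one, one)), h(h(one, b), app(one, one)))) }, so B ↦ h(tup(b, h(h(one, b), app(one, one)), nil), app(h(h(one, b), app(one, one)), h(h(one, b), app(one, one)))).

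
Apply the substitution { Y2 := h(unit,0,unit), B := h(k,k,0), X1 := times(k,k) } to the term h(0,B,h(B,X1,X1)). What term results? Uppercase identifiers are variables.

h(0,h(k,k,0),h(h(k,k,0),times(k,k),times(k,k)))

Replace each occurrence of B with h(k,k,0).
Replace each occurrence of X1 with times(k,k).
Result: h(0,h(k,k,0),h(h(k,k,0),times(k,k),times(k,k))).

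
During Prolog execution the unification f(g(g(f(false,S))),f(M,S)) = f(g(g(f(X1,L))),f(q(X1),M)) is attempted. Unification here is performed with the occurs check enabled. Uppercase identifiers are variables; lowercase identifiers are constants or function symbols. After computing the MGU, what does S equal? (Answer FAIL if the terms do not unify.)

q(false)

Decompose f/2: g(g(f(false,S))) = g(g(f(X1,L))),  f(M,S) = f(q(X1),M).
Decompose g/1: g(f(false,S)) = g(f(X1,L)).
Decompose g/1: f(false,S) = f(X1,L).
Decompose f/2: false = X1,  S = L.
Bind X1 := false; substituting into the one remaining equation that mentions X1 gives: f(M,S) = f(q(false),M).
Bind S := L; substituting into the remaining equation gives: f(M,L) = f(q(false),M).
Decompose f/2: M = q(false),  L = M.
Bind M := q(false); substituting into the remaining equation gives: L = q(false).
Bind L := q(false). Substituting into the earlier binding gives S := q(false).
MGU = { X1 ↦ false, S ↦ q(false), M ↦ q(false), L ↦ q(false) }, so S ↦ q(false).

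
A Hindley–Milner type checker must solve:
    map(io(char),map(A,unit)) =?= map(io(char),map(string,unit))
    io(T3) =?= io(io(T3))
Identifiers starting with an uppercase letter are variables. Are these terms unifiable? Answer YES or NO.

Decompose map/2: io(char) =?= io(char),  map(A,unit) =?= map(string,unit).
Delete trivial equation io(char) =?= io(char).
Decompose map/2: A =?= string,  unit =?= unit.
Bind A := string; no other remaining equation mentions A.
Delete trivial equation unit =?= unit.
Decompose io/1: T3 =?= io(T3).
Occurs check fails: T3 occurs in io(T3); the equation T3 =?= io(T3) has no finite solution.

NO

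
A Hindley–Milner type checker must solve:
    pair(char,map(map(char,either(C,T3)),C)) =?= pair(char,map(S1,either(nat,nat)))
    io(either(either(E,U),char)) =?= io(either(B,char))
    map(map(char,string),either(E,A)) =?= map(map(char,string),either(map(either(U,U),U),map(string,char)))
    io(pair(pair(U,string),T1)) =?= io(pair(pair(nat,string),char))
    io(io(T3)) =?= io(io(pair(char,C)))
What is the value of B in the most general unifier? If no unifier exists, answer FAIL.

either(map(either(nat,nat),nat),nat)

Decompose pair/2: char =?= char,  map(map(char,either(C,T3)),C) =?= map(S1,either(nat,nat)).
Delete trivial equation char =?= char.
Decompose map/2: map(char,either(C,T3)) =?= S1,  C =?= either(nat,nat).
Bind S1 := map(char,either(C,T3)); no other remaining equation mentions S1.
Bind C := either(nat,nat); substituting into the one remaining equation that mentions C gives: io(io(T3)) =?= io(io(pair(char,either(nat,nat)))). Substituting into the earlier binding gives S1 := map(char,either(either(nat,nat),T3)).
Decompose io/1: either(either(E,U),char) =?= either(B,char).
Decompose either/2: either(E,U) =?= B,  char =?= char.
Bind B := either(E,U); no other remaining equation mentions B.
Delete trivial equation char =?= char.
Decompose map/2: map(char,string) =?= map(char,string),  either(E,A) =?= either(map(either(U,U),U),map(string,char)).
Delete trivial equation map(char,string) =?= map(char,string).
Decompose either/2: E =?= map(either(U,U),U),  A =?= map(string,char).
Bind E := map(either(U,U),U); no other remaining equation mentions E. Substituting into the earlier binding gives B := either(map(either(U,U),U),U).
Bind A := map(string,char); no other remaining equation mentions A.
Decompose io/1: pair(pair(U,string),T1) =?= pair(pair(nat,string),char).
Decompose pair/2: pair(U,string) =?= pair(nat,string),  T1 =?= char.
Decompose pair/2: U =?= nat,  string =?= string.
Bind U := nat; no other remaining equation mentions U. Substituting into the earlier bindings gives B := either(map(either(nat,nat),nat),nat), E := map(either(nat,nat),nat).
Delete trivial equation string =?= string.
Bind T1 := char; no other remaining equation mentions T1.
Decompose io/1: io(T3) =?= io(pair(char,either(nat,nat))).
Decompose io/1: T3 =?= pair(char,either(nat,nat)).
Bind T3 := pair(char,either(nat,nat)). Substituting into the earlier binding gives S1 := map(char,either(either(nat,nat),pair(char,either(nat,nat)))).
MGU = { S1 -> map(char,either(either(nat,nat),pair(char,either(nat,nat)))), C -> either(nat,nat), B -> either(map(either(nat,nat),nat),nat), E -> map(either(nat,nat),nat), A -> map(string,char), U -> nat, T1 -> char, T3 -> pair(char,either(nat,nat)) }, so B -> either(map(either(nat,nat),nat),nat).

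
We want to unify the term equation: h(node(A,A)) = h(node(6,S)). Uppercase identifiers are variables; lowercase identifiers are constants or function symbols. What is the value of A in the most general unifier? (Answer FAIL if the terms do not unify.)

Decompose h/1: node(A,A) = node(6,S).
Decompose node/2: A = 6,  A = S.
Bind A := 6; substituting into the remaining equation gives: 6 = S.
Bind S := 6.
MGU = { A := 6, S := 6 }, so A := 6.

6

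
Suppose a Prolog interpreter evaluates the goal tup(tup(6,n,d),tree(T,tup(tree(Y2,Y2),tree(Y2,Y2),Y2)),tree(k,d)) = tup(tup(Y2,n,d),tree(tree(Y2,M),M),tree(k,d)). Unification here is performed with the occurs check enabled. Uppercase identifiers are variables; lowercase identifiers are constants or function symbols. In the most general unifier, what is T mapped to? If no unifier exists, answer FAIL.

tree(6,tup(tree(6,6),tree(6,6),6))

Decompose tup/3: tup(6,n,d) = tup(Y2,n,d),  tree(T,tup(tree(Y2,Y2),tree(Y2,Y2),Y2)) = tree(tree(Y2,M),M),  tree(k,d) = tree(k,d).
Decompose tup/3: 6 = Y2,  n = n,  d = d.
Bind Y2 := 6; substituting into the one remaining equation that mentions Y2 gives: tree(T,tup(tree(6,6),tree(6,6),6)) = tree(tree(6,M),M).
Delete trivial equation n = n.
Delete trivial equation d = d.
Decompose tree/2: T = tree(6,M),  tup(tree(6,6),tree(6,6),6) = M.
Bind T := tree(6,M); no other remaining equation mentions T.
Bind M := tup(tree(6,6),tree(6,6),6); no other remaining equation mentions M. Substituting into the earlier binding gives T := tree(6,tup(tree(6,6),tree(6,6),6)).
Delete trivial equation tree(k,d) = tree(k,d).
MGU = { Y2 = 6, T = tree(6,tup(tree(6,6),tree(6,6),6)), M = tup(tree(6,6),tree(6,6),6) }, so T = tree(6,tup(tree(6,6),tree(6,6),6)).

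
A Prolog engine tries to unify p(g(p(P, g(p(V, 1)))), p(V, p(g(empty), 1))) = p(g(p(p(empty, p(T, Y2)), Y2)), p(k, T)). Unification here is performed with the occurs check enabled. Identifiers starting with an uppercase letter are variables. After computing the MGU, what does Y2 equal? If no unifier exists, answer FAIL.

g(p(k, 1))

Decompose p/2: g(p(P, g(p(V, 1)))) = g(p(p(empty, p(T, Y2)), Y2)),  p(V, p(g(empty), 1)) = p(k, T).
Decompose g/1: p(P, g(p(V, 1))) = p(p(empty, p(T, Y2)), Y2).
Decompose p/2: P = p(empty, p(T, Y2)),  g(p(V, 1)) = Y2.
Bind P := p(empty, p(T, Y2)); no other remaining equation mentions P.
Bind Y2 := g(p(V, 1)); no other remaining equation mentions Y2. Substituting into the earlier binding gives P := p(empty, p(T, g(p(V, 1)))).
Decompose p/2: V = k,  p(g(empty), 1) = T.
Bind V := k; no other remaining equation mentions V. Substituting into the earlier bindings gives P := p(empty, p(T, g(p(k, 1)))), Y2 := g(p(k, 1)).
Bind T := p(g(empty), 1). Substituting into the earlier binding gives P := p(empty, p(p(g(empty), 1), g(p(k, 1)))).
MGU = { P ↦ p(empty, p(p(g(empty), 1), g(p(k, 1)))), Y2 ↦ g(p(k, 1)), V ↦ k, T ↦ p(g(empty), 1) }, so Y2 ↦ g(p(k, 1)).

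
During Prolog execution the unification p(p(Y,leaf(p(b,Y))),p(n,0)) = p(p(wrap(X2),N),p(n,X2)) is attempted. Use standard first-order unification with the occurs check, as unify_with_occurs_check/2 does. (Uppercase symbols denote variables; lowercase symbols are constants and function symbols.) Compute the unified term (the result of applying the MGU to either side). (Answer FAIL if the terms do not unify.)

p(p(wrap(0),leaf(p(b,wrap(0)))),p(n,0))

Decompose p/2: p(Y,leaf(p(b,Y))) = p(wrap(X2),N),  p(n,0) = p(n,X2).
Decompose p/2: Y = wrap(X2),  leaf(p(b,Y)) = N.
Bind Y := wrap(X2); substituting into the one remaining equation that mentions Y gives: leaf(p(b,wrap(X2))) = N.
Bind N := leaf(p(b,wrap(X2))); no other remaining equation mentions N.
Decompose p/2: n = n,  0 = X2.
Delete trivial equation n = n.
Bind X2 := 0. Substituting into the earlier bindings gives Y := wrap(0), N := leaf(p(b,wrap(0))).
Applying the MGU to either side gives p(p(wrap(0),leaf(p(b,wrap(0)))),p(n,0)).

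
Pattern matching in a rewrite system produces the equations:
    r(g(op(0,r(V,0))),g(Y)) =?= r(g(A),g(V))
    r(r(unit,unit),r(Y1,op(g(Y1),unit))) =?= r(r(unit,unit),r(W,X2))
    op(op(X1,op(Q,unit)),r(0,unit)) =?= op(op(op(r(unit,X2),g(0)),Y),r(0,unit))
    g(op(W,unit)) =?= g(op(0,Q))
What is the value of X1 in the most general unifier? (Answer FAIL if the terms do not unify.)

Decompose r/2: g(op(0,r(V,0))) =?= g(A),  g(Y) =?= g(V).
Decompose g/1: op(0,r(V,0)) =?= A.
Bind A := op(0,r(V,0)); no other remaining equation mentions A.
Decompose g/1: Y =?= V.
Bind Y := V; substituting into the one remaining equation that mentions Y gives: op(op(X1,op(Q,unit)),r(0,unit)) =?= op(op(op(r(unit,X2),g(0)),V),r(0,unit)).
Decompose r/2: r(unit,unit) =?= r(unit,unit),  r(Y1,op(g(Y1),unit)) =?= r(W,X2).
Delete trivial equation r(unit,unit) =?= r(unit,unit).
Decompose r/2: Y1 =?= W,  op(g(Y1),unit) =?= X2.
Bind Y1 := W; substituting into the one remaining equation that mentions Y1 gives: op(g(W),unit) =?= X2.
Bind X2 := op(g(W),unit); substituting into the one remaining equation that mentions X2 gives: op(op(X1,op(Q,unit)),r(0,unit)) =?= op(op(op(r(unit,op(g(W),unit)),g(0)),V),r(0,unit)).
Decompose op/2: op(X1,op(Q,unit)) =?= op(op(r(unit,op(g(W),unit)),g(0)),V),  r(0,unit) =?= r(0,unit).
Decompose op/2: X1 =?= op(r(unit,op(g(W),unit)),g(0)),  op(Q,unit) =?= V.
Bind X1 := op(r(unit,op(g(W),unit)),g(0)); no other remaining equation mentions X1.
Bind V := op(Q,unit); no other remaining equation mentions V. Substituting into the earlier bindings gives A := op(0,r(op(Q,unit),0)), Y := op(Q,unit).
Delete trivial equation r(0,unit) =?= r(0,unit).
Decompose g/1: op(W,unit) =?= op(0,Q).
Decompose op/2: W =?= 0,  unit =?= Q.
Bind W := 0; no other remaining equation mentions W. Substituting into the earlier bindings gives Y1 := 0, X2 := op(g(0),unit), X1 := op(r(unit,op(g(0),unit)),g(0)).
Bind Q := unit. Substituting into the earlier bindings gives A := op(0,r(op(unit,unit),0)), Y := op(unit,unit), V := op(unit,unit).
MGU = { A -> op(0,r(op(unit,unit),0)), Y -> op(unit,unit), Y1 -> 0, X2 -> op(g(0),unit), X1 -> op(r(unit,op(g(0),unit)),g(0)), V -> op(unit,unit), W -> 0, Q -> unit }, so X1 -> op(r(unit,op(g(0),unit)),g(0)).

op(r(unit,op(g(0),unit)),g(0))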